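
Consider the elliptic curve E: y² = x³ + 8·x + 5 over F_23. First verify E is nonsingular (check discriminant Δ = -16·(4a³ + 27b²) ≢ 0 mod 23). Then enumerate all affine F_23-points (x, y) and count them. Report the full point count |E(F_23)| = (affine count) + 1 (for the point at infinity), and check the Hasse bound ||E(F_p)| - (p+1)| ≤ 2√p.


Affine points = {(2, 11), (2, 12), (4, 3), (4, 20), (5, 3), (5, 20), (6, 4), (6, 19), (7, 6), (7, 17), (8, 11), (8, 12), (9, 1), (9, 22), (10, 2), (10, 21), (12, 9), (12, 14), (13, 11), (13, 12), (14, 3), (14, 20), (15, 2), (15, 21), (18, 1), (18, 22), (19, 1), (19, 22), (20, 0), (21, 2), (21, 21)}; affine count = 31; |E(F_23)| = 32.

Discriminant check: Δ ∝ 4a³ + 27b² = 4·8³ + 27·5² = 4·512 + 27·25 ≡ 9 (mod 23). Nonzero ⇒ E is nonsingular.
For each x ∈ F_23, compute rhs = x³ + 8·x + 5 mod 23, then count y ∈ F_23 with y² ≡ rhs.
  x = 0: rhs = 5, matching y values: none (0 points).
  x = 1: rhs = 14, matching y values: none (0 points).
  x = 2: rhs = 6, matching y values: 11, 12 (2 points).
  x = 3: rhs = 10, matching y values: none (0 points).
  x = 4: rhs = 9, matching y values: 3, 20 (2 points).
  x = 5: rhs = 9, matching y values: 3, 20 (2 points).
  x = 6: rhs = 16, matching y values: 4, 19 (2 points).
  x = 7: rhs = 13, matching y values: 6, 17 (2 points).
  x = 8: rhs = 6, matching y values: 11, 12 (2 points).
  x = 9: rhs = 1, matching y values: 1, 22 (2 points).
  x = 10: rhs = 4, matching y values: 2, 21 (2 points).
  x = 11: rhs = 21, matching y values: none (0 points).
  x = 12: rhs = 12, matching y values: 9, 14 (2 points).
  x = 13: rhs = 6, matching y values: 11, 12 (2 points).
  x = 14: rhs = 9, matching y values: 3, 20 (2 points).
  x = 15: rhs = 4, matching y values: 2, 21 (2 points).
  x = 16: rhs = 20, matching y values: none (0 points).
  x = 17: rhs = 17, matching y values: none (0 points).
  x = 18: rhs = 1, matching y values: 1, 22 (2 points).
  x = 19: rhs = 1, matching y values: 1, 22 (2 points).
  x = 20: rhs = 0, matching y values: 0 (1 points).
  x = 21: rhs = 4, matching y values: 2, 21 (2 points).
  x = 22: rhs = 19, matching y values: none (0 points).
Total affine count: 31.
Full point count |E(F_23)| = 31 + 1 = 32.
Hasse bound: |32 − (23+1)| = |8| = 8 ≤ 2√23 ≈ 9.5917 ✓.


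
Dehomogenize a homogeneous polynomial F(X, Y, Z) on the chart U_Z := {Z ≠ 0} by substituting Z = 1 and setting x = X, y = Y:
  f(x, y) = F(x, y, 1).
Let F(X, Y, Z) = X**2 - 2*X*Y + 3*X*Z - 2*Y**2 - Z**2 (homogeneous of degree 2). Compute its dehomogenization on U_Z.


f(x, y) = x**2 - 2*x*y + 3*x - 2*y**2 - 1

On U_Z we set Z = 1. Each monomial c·X^i·Y^j·Z^k in F becomes c·x^i·y^j·1^k = c·x^i·y^j.
Substituting Z = 1: F(X, Y, 1) = x**2 - 2*x*y + 3*x - 2*y**2 - 1.
Note: deg(f) ≤ deg(F) = 2; strict inequality happens when F is divisible by Z (lost terms).


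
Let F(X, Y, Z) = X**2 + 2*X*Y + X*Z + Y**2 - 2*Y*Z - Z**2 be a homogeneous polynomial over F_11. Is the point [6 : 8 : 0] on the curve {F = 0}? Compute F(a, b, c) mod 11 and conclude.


F(6,8,0) ≡ 9 (mod 11); P is NOT on the curve.

Evaluate F(6, 8, 0) term-by-term (mod 11).
  X**2 ↦ 1·36·1·1 = 36
  2*X*Y ↦ 2·6·8·1 = 96
  X*Z ↦ 1·6·1·0 = 0
  Y**2 ↦ 1·1·64·1 = 64
  -2*Y*Z ↦ -2·1·8·0 = 0
  -Z**2 ↦ -1·1·1·0 = 0
Sum: F(6, 8, 0) = (36) + (96) + (0) + (64) + (0) + (0) = 196.
Reducing mod 11: 196 ≡ 9 (mod 11).
Since F(a, b, c) ≡ 9 ≠ 0 (mod 11), P does NOT lie on the curve.


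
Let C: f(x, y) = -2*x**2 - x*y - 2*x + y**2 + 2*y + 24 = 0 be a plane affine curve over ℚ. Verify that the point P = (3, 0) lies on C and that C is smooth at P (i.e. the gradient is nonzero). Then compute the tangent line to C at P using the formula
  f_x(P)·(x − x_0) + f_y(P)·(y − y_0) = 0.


Tangent line at P: -14*x - y + 42 = 0.

Step 1: f(3, 0) = 0, so P lies on C.
Step 2: partial derivatives
  f_x(x, y) = -4*x - y - 2, f_y(x, y) = -x + 2*y + 2.
  f_x(P) = -14, f_y(P) = -1 (gradient nonzero, so P is smooth).
Step 3: tangent line at P: -14·(x − 3) + -1·(y − 0) = 0.
Expanding: -14*x - y + 42 = 0.


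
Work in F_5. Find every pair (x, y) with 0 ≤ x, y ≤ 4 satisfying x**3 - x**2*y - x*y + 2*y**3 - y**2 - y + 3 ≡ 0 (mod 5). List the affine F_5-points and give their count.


Affine F_5-points: {(0, 3), (1, 2), (1, 3), (2, 1), (2, 3), (2, 4), (3, 0), (3, 4), (4, 4)}; count = 9.

For each of the 25 pairs (x, y) ∈ F_5², evaluate f(x, y) mod 5. Record the zeros.
  x = 0: [0↦3, 1↦3, 2↦3, 3↦0, 4↦1]  zeros at y ∈ {3}
  x = 1: [0↦4, 1↦2, 2↦0, 3↦0, 4↦4]  zeros at y ∈ {2, 3}
  x = 2: [0↦1, 1↦0, 2↦4, 3↦0, 4↦0]  zeros at y ∈ {1, 3, 4}
  x = 3: [0↦0, 1↦3, 2↦1, 3↦1, 4↦0]  zeros at y ∈ {0, 4}
  x = 4: [0↦2, 1↦2, 2↦2, 3↦4, 4↦0]  zeros at y ∈ {4}
Collecting zeros: affine points = {(0, 3), (1, 2), (1, 3), (2, 1), (2, 3), (2, 4), (3, 0), (3, 4), (4, 4)}.
Total count |C(F_5)_aff| = 9.


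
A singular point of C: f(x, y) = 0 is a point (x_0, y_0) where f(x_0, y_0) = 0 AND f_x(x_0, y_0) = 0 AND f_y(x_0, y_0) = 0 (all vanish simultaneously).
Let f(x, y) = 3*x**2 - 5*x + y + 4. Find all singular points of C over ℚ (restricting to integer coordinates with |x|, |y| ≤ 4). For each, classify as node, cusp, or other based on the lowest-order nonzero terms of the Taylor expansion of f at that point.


No singular points in the scanned grid; C is smooth there.

Compute partial derivatives:
  f_x = 6*x - 5.
  f_y = 1.
f_y = 1 is a nonzero constant, so f_y never vanishes: no point (x, y) can satisfy f = f_x = f_y = 0. In particular no (x, y) ∈ {−4, ..., 4}² is singular; the curve is smooth.


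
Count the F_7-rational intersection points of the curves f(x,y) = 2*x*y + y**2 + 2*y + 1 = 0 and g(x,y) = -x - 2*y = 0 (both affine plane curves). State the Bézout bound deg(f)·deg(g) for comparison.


Common zeros: {(3, 2), (5, 1)}; count = 2; Bézout bound = 2.

deg(f) = 2, deg(g) = 1, so Bézout bound = 2.
Scan x ∈ F_7. For each x, list the y ∈ F_7 with f(x, y) ≡ 0 and those with g(x, y) ≡ 0 (mod 7); the common zeros in that column are the intersection.
  x = 0: f ≡ 0 at y ∈ {6}; g ≡ 0 at y ∈ {0}; common: ∅.
  x = 1: f ≡ 0 at y ∈ ∅; g ≡ 0 at y ∈ {3}; common: ∅.
  x = 2: f ≡ 0 at y ∈ {3, 5}; g ≡ 0 at y ∈ {6}; common: ∅.
  x = 3: f ≡ 0 at y ∈ {2, 4}; g ≡ 0 at y ∈ {2}; common: {2}.
  x = 4: f ≡ 0 at y ∈ ∅; g ≡ 0 at y ∈ {5}; common: ∅.
  x = 5: f ≡ 0 at y ∈ {1}; g ≡ 0 at y ∈ {1}; common: {1}.
  x = 6: f ≡ 0 at y ∈ ∅; g ≡ 0 at y ∈ {4}; common: ∅.
Collecting: common zeros = {(3, 2), (5, 1)}, so the count is 2.
Comparison with the Bézout bound: 2 ≤ 2 = deg(f)·deg(g), as expected for curves with no common component (the bound is attained).


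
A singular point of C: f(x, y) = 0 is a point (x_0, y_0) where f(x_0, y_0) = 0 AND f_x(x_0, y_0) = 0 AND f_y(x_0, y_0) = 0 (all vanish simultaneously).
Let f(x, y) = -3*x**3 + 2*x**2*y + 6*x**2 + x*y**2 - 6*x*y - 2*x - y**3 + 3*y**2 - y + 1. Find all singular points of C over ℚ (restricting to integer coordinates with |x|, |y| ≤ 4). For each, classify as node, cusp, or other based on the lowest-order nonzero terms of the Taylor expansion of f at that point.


Singular points: {(1, 1)}; classification: node.

Compute partial derivatives:
  f_x = -9*x**2 + 4*x*y + 12*x + y**2 - 6*y - 2.
  f_y = 2*x**2 + 2*x*y - 6*x - 3*y**2 + 6*y - 1.
Scan x_0 ∈ {−4, ..., 4}. For each x_0, f_y(x_0, y) is a polynomial in y; find its integer roots y ∈ {−4, ..., 4}, then test f_x and f at those candidates.
  x = -4: f_y(-4, y) = -3*y**2 - 2*y + 55; no integer root y with |y| ≤ 4.
  x = -3: f_y(-3, y) = 35 - 3*y**2; no integer root y with |y| ≤ 4.
  x = -2: f_y(-2, y) = -3*y**2 + 2*y + 19; no integer root y with |y| ≤ 4.
  x = -1: f_y(-1, y) = -3*y**2 + 4*y + 7; vanishes at y ∈ {-1}. (-1, -1): f_x = -12 ≠ 0.
  x = 0: f_y(0, y) = -3*y**2 + 6*y - 1; no integer root y with |y| ≤ 4.
  x = 1: f_y(1, y) = -3*y**2 + 8*y - 5; vanishes at y ∈ {1}. (1, 1): f_x = 0, f = 0 — SINGULAR.
  x = 2: f_y(2, y) = -3*y**2 + 10*y - 5; no integer root y with |y| ≤ 4.
  x = 3: f_y(3, y) = -3*y**2 + 12*y - 1; no integer root y with |y| ≤ 4.
  x = 4: f_y(4, y) = -3*y**2 + 14*y + 7; no integer root y with |y| ≤ 4.
Only singular point on the grid: (1, 1).
Classify: substitute x = 1 + u, y = 1 + v and expand: f = -3*u**3 + 2*u**2*v - u**2 + u*v**2 - v**3 + v**2.
No constant or linear terms (consistent with a singular point). Quadratic part: -u**2 + v**2. Cubic part: -3*u**3 + 2*u**2*v + u*v**2 - v**3.
The quadratic part v**2 - u**2 = (v − u)(v + u) splits into two distinct linear factors, so there are two distinct tangent lines y − 1 = ±(x − 1) — this is a node (ordinary double point).
Classification: node.


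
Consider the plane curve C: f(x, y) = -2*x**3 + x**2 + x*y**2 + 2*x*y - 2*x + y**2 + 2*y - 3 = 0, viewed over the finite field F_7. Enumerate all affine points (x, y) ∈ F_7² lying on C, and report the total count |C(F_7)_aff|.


Affine F_7-points: {(0, 1), (0, 4), (1, 1), (1, 4), (3, 1), (3, 4), (5, 0), (5, 5)}; count = 8.

For each of the 49 pairs (x, y) ∈ F_7², evaluate f(x, y) mod 7. Record the zeros.
  x = 0: [0↦4, 1↦0, 2↦5, 3↦5, 4↦0, 5↦4, 6↦3]  zeros at y ∈ {1, 4}
  x = 1: [0↦1, 1↦0, 2↦3, 3↦3, 4↦0, 5↦1, 6↦6]  zeros at y ∈ {1, 4}
  x = 2: [0↦2, 1↦4, 2↦5, 3↦5, 4↦4, 5↦2, 6↦6]  zeros at y ∈ ∅
  x = 3: [0↦2, 1↦0, 2↦6, 3↦6, 4↦0, 5↦2, 6↦5]  zeros at y ∈ {1, 4}
  x = 4: [0↦3, 1↦4, 2↦1, 3↦1, 4↦4, 5↦3, 6↦5]  zeros at y ∈ ∅
  x = 5: [0↦0, 1↦4, 2↦6, 3↦6, 4↦4, 5↦0, 6↦1]  zeros at y ∈ {0, 5}
  x = 6: [0↦2, 1↦2, 2↦2, 3↦2, 4↦2, 5↦2, 6↦2]  zeros at y ∈ ∅
Collecting zeros: affine points = {(0, 1), (0, 4), (1, 1), (1, 4), (3, 1), (3, 4), (5, 0), (5, 5)}.
Total count |C(F_7)_aff| = 8.


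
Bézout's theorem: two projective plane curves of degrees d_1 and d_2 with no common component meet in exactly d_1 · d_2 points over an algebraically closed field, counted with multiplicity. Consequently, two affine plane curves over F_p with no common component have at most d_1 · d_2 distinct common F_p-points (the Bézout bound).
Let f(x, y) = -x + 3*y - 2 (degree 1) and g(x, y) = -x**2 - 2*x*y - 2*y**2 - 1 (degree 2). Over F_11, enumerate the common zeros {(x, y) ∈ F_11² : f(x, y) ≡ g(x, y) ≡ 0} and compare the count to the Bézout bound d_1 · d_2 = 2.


Common zeros: {(7, 3), (8, 7)}; count = 2; Bézout bound = 2.

deg(f) = 1, deg(g) = 2, so Bézout bound = 2.
Scan x ∈ F_11. For each x, list the y ∈ F_11 with f(x, y) ≡ 0 and those with g(x, y) ≡ 0 (mod 11); the common zeros in that column are the intersection.
  x = 0: f ≡ 0 at y ∈ {8}; g ≡ 0 at y ∈ {4, 7}; common: ∅.
  x = 1: f ≡ 0 at y ∈ {1}; g ≡ 0 at y ∈ ∅; common: ∅.
  x = 2: f ≡ 0 at y ∈ {5}; g ≡ 0 at y ∈ {1, 8}; common: ∅.
  x = 3: f ≡ 0 at y ∈ {9}; g ≡ 0 at y ∈ {4}; common: ∅.
  x = 4: f ≡ 0 at y ∈ {2}; g ≡ 0 at y ∈ {8, 10}; common: ∅.
  x = 5: f ≡ 0 at y ∈ {6}; g ≡ 0 at y ∈ ∅; common: ∅.
  x = 6: f ≡ 0 at y ∈ {10}; g ≡ 0 at y ∈ ∅; common: ∅.
  x = 7: f ≡ 0 at y ∈ {3}; g ≡ 0 at y ∈ {1, 3}; common: {3}.
  x = 8: f ≡ 0 at y ∈ {7}; g ≡ 0 at y ∈ {7}; common: {7}.
  x = 9: f ≡ 0 at y ∈ {0}; g ≡ 0 at y ∈ {3, 10}; common: ∅.
  x = 10: f ≡ 0 at y ∈ {4}; g ≡ 0 at y ∈ ∅; common: ∅.
Collecting: common zeros = {(7, 3), (8, 7)}, so the count is 2.
Comparison with the Bézout bound: 2 ≤ 2 = deg(f)·deg(g), as expected for curves with no common component (the bound is attained).


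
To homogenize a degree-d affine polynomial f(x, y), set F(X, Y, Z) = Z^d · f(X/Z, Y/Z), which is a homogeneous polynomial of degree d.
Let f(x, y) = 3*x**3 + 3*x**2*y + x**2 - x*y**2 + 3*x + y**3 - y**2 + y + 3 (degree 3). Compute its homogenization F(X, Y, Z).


F(X, Y, Z) = 3*X**3 + 3*X**2*Y + X**2*Z - X*Y**2 + 3*X*Z**2 + Y**3 - Y**2*Z + Y*Z**2 + 3*Z**3

deg(f) = 3.
Substitute x = X/Z, y = Y/Z into f, then multiply by Z^3.
  monomial 3·x^3·y^0 ↦ 3·X^3·Y^0·Z^0.
  monomial 3·x^2·y^1 ↦ 3·X^2·Y^1·Z^0.
  monomial 1·x^2·y^0 ↦ 1·X^2·Y^0·Z^1.
  monomial -1·x^1·y^2 ↦ -1·X^1·Y^2·Z^0.
  monomial 3·x^1·y^0 ↦ 3·X^1·Y^0·Z^2.
  monomial 1·x^0·y^3 ↦ 1·X^0·Y^3·Z^0.
  monomial -1·x^0·y^2 ↦ -1·X^0·Y^2·Z^1.
  monomial 1·x^0·y^1 ↦ 1·X^0·Y^1·Z^2.
  monomial 3·x^0·y^0 ↦ 3·X^0·Y^0·Z^3.
Collecting: F(X, Y, Z) = 3*X**3 + 3*X**2*Y + X**2*Z - X*Y**2 + 3*X*Z**2 + Y**3 - Y**2*Z + Y*Z**2 + 3*Z**3.


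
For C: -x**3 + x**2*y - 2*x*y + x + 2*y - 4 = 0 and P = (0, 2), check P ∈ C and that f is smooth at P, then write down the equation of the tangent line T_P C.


Tangent line at P: -3*x + 2*y - 4 = 0.

Step 1: f(0, 2) = 0, so P lies on C.
Step 2: partial derivatives
  f_x(x, y) = -3*x**2 + 2*x*y - 2*y + 1, f_y(x, y) = x**2 - 2*x + 2.
  f_x(P) = -3, f_y(P) = 2 (gradient nonzero, so P is smooth).
Step 3: tangent line at P: -3·(x − 0) + 2·(y − 2) = 0.
Expanding: -3*x + 2*y - 4 = 0.


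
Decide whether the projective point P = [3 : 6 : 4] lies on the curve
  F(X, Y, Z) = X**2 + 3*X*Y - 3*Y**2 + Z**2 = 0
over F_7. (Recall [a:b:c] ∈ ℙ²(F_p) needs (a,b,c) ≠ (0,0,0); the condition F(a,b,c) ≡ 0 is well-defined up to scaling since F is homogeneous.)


F(3,6,4) ≡ 6 (mod 7); P is NOT on the curve.

Evaluate F(3, 6, 4) term-by-term (mod 7).
  X**2 ↦ 1·9·1·1 = 9
  3*X*Y ↦ 3·3·6·1 = 54
  -3*Y**2 ↦ -3·1·36·1 = -108
  Z**2 ↦ 1·1·1·16 = 16
Sum: F(3, 6, 4) = (9) + (54) + (-108) + (16) = -29.
Reducing mod 7: -29 ≡ 6 (mod 7).
Since F(a, b, c) ≡ 6 ≠ 0 (mod 7), P does NOT lie on the curve.


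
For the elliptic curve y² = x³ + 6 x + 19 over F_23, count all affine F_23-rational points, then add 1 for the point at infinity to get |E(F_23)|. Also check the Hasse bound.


Affine points = {(1, 7), (1, 16), (2, 4), (2, 19), (3, 8), (3, 15), (5, 6), (5, 17), (6, 8), (6, 15), (7, 6), (7, 17), (8, 2), (8, 21), (11, 6), (11, 17), (12, 5), (12, 18), (14, 8), (14, 15), (16, 5), (16, 18), (18, 5), (18, 18), (19, 0), (22, 9), (22, 14)}; affine count = 27; |E(F_23)| = 28.

Discriminant check: Δ ∝ 4a³ + 27b² = 4·6³ + 27·19² = 4·216 + 27·361 ≡ 8 (mod 23). Nonzero ⇒ E is nonsingular.
For each x ∈ F_23, compute rhs = x³ + 6·x + 19 mod 23, then count y ∈ F_23 with y² ≡ rhs.
  x = 0: rhs = 19, matching y values: none (0 points).
  x = 1: rhs = 3, matching y values: 7, 16 (2 points).
  x = 2: rhs = 16, matching y values: 4, 19 (2 points).
  x = 3: rhs = 18, matching y values: 8, 15 (2 points).
  x = 4: rhs = 15, matching y values: none (0 points).
  x = 5: rhs = 13, matching y values: 6, 17 (2 points).
  x = 6: rhs = 18, matching y values: 8, 15 (2 points).
  x = 7: rhs = 13, matching y values: 6, 17 (2 points).
  x = 8: rhs = 4, matching y values: 2, 21 (2 points).
  x = 9: rhs = 20, matching y values: none (0 points).
  x = 10: rhs = 21, matching y values: none (0 points).
  x = 11: rhs = 13, matching y values: 6, 17 (2 points).
  x = 12: rhs = 2, matching y values: 5, 18 (2 points).
  x = 13: rhs = 17, matching y values: none (0 points).
  x = 14: rhs = 18, matching y values: 8, 15 (2 points).
  x = 15: rhs = 11, matching y values: none (0 points).
  x = 16: rhs = 2, matching y values: 5, 18 (2 points).
  x = 17: rhs = 20, matching y values: none (0 points).
  x = 18: rhs = 2, matching y values: 5, 18 (2 points).
  x = 19: rhs = 0, matching y values: 0 (1 points).
  x = 20: rhs = 20, matching y values: none (0 points).
  x = 21: rhs = 22, matching y values: none (0 points).
  x = 22: rhs = 12, matching y values: 9, 14 (2 points).
Total affine count: 27.
Full point count |E(F_23)| = 27 + 1 = 28.
Hasse bound: |28 − (23+1)| = |4| = 4 ≤ 2√23 ≈ 9.5917 ✓.


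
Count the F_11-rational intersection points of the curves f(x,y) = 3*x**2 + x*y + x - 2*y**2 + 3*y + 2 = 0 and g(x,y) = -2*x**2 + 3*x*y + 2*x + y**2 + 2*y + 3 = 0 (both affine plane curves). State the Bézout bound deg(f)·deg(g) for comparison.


Common zeros: {(0, 2)}; count = 1; Bézout bound = 4.

deg(f) = 2, deg(g) = 2, so Bézout bound = 4.
Scan x ∈ F_11. For each x, list the y ∈ F_11 with f(x, y) ≡ 0 and those with g(x, y) ≡ 0 (mod 11); the common zeros in that column are the intersection.
  x = 0: f ≡ 0 at y ∈ {2, 5}; g ≡ 0 at y ∈ {2, 7}; common: {2}.
  x = 1: f ≡ 0 at y ∈ {3, 10}; g ≡ 0 at y ∈ ∅; common: ∅.
  x = 2: f ≡ 0 at y ∈ ∅; g ≡ 0 at y ∈ ∅; common: ∅.
  x = 3: f ≡ 0 at y ∈ ∅; g ≡ 0 at y ∈ {3, 8}; common: ∅.
  x = 4: f ≡ 0 at y ∈ ∅; g ≡ 0 at y ∈ {2, 6}; common: ∅.
  x = 5: f ≡ 0 at y ∈ {1, 3}; g ≡ 0 at y ∈ ∅; common: ∅.
  x = 6: f ≡ 0 at y ∈ ∅; g ≡ 0 at y ∈ {6, 7}; common: ∅.
  x = 7: f ≡ 0 at y ∈ ∅; g ≡ 0 at y ∈ ∅; common: ∅.
  x = 8: f ≡ 0 at y ∈ ∅; g ≡ 0 at y ∈ {3, 4}; common: ∅.
  x = 9: f ≡ 0 at y ∈ {1, 5}; g ≡ 0 at y ∈ ∅; common: ∅.
  x = 10: f ≡ 0 at y ∈ {2, 10}; g ≡ 0 at y ∈ {4, 8}; common: ∅.
Collecting: common zeros = {(0, 2)}, so the count is 1.
Comparison with the Bézout bound: 1 ≤ 4 = deg(f)·deg(g), as expected for curves with no common component (the affine F_11-count falls short of the bound because intersections may lie at infinity, over extension fields, or carry multiplicity).


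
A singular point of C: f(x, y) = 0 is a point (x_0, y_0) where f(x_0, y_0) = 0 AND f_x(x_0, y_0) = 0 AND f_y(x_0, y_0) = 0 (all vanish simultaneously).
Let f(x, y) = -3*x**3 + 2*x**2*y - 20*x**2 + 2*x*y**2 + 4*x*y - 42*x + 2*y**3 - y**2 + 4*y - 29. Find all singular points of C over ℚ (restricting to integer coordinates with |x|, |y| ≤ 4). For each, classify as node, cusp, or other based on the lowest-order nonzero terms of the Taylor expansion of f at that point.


Singular points: {(-2, 1)}; classification: cusp.

Compute partial derivatives:
  f_x = -9*x**2 + 4*x*y - 40*x + 2*y**2 + 4*y - 42.
  f_y = 2*x**2 + 4*x*y + 4*x + 6*y**2 - 2*y + 4.
Scan x_0 ∈ {−4, ..., 4}. For each x_0, f_y(x_0, y) is a polynomial in y; find its integer roots y ∈ {−4, ..., 4}, then test f_x and f at those candidates.
  x = -4: f_y(-4, y) = 6*y**2 - 18*y + 20; no integer root y with |y| ≤ 4.
  x = -3: f_y(-3, y) = 6*y**2 - 14*y + 10; no integer root y with |y| ≤ 4.
  x = -2: f_y(-2, y) = 6*y**2 - 10*y + 4; vanishes at y ∈ {1}. (-2, 1): f_x = 0, f = 0 — SINGULAR.
  x = -1: f_y(-1, y) = 6*y**2 - 6*y + 2; no integer root y with |y| ≤ 4.
  x = 0: f_y(0, y) = 6*y**2 - 2*y + 4; no integer root y with |y| ≤ 4.
  x = 1: f_y(1, y) = 6*y**2 + 2*y + 10; no integer root y with |y| ≤ 4.
  x = 2: f_y(2, y) = 6*y**2 + 6*y + 20; no integer root y with |y| ≤ 4.
  x = 3: f_y(3, y) = 6*y**2 + 10*y + 34; no integer root y with |y| ≤ 4.
  x = 4: f_y(4, y) = 6*y**2 + 14*y + 52; no integer root y with |y| ≤ 4.
Only singular point on the grid: (-2, 1).
Classify: substitute x = -2 + u, y = 1 + v and expand: f = -3*u**3 + 2*u**2*v + 2*u*v**2 + 2*v**3 + v**2.
No constant or linear terms (consistent with a singular point). Quadratic part: v**2. Cubic part: -3*u**3 + 2*u**2*v + 2*u*v**2 + 2*v**3.
The quadratic part v**2 is a perfect square, so there is a single (double) tangent line v = 0, i.e. y = 1. Restricting the cubic part to that line (v = 0) leaves -3*u**3 ≠ 0, so f is not divisible by v and the branch is v² ≈ 3*u**3 to lowest order — this is a cusp.
Classification: cusp.


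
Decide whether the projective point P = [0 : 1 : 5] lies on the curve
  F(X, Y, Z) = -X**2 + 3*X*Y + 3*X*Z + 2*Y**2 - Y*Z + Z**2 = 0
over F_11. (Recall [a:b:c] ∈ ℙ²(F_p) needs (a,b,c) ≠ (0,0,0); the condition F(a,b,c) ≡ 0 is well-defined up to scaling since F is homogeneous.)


F(0,1,5) ≡ 0 (mod 11); P is on the curve.

Evaluate F(0, 1, 5) term-by-term (mod 11).
  -X**2 ↦ -1·0·1·1 = 0
  3*X*Y ↦ 3·0·1·1 = 0
  3*X*Z ↦ 3·0·1·5 = 0
  2*Y**2 ↦ 2·1·1·1 = 2
  -Y*Z ↦ -1·1·1·5 = -5
  Z**2 ↦ 1·1·1·25 = 25
Sum: F(0, 1, 5) = (0) + (0) + (0) + (2) + (-5) + (25) = 22.
Reducing mod 11: 22 ≡ 0 (mod 11).
Since F(a, b, c) ≡ 0 (mod 11), P lies on the curve.


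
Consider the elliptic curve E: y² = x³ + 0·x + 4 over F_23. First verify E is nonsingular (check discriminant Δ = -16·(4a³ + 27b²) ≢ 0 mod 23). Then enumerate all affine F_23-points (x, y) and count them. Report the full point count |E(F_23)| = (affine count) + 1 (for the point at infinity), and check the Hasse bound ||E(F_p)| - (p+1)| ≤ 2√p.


Affine points = {(0, 2), (0, 21), (2, 9), (2, 14), (3, 10), (3, 13), (6, 6), (6, 17), (7, 5), (7, 18), (11, 1), (11, 22), (13, 4), (13, 19), (16, 11), (16, 12), (17, 8), (17, 15), (19, 3), (19, 20), (20, 0), (22, 7), (22, 16)}; affine count = 23; |E(F_23)| = 24.

Discriminant check: Δ ∝ 4a³ + 27b² = 4·0³ + 27·4² = 4·0 + 27·16 ≡ 18 (mod 23). Nonzero ⇒ E is nonsingular.
For each x ∈ F_23, compute rhs = x³ + 0·x + 4 mod 23, then count y ∈ F_23 with y² ≡ rhs.
  x = 0: rhs = 4, matching y values: 2, 21 (2 points).
  x = 1: rhs = 5, matching y values: none (0 points).
  x = 2: rhs = 12, matching y values: 9, 14 (2 points).
  x = 3: rhs = 8, matching y values: 10, 13 (2 points).
  x = 4: rhs = 22, matching y values: none (0 points).
  x = 5: rhs = 14, matching y values: none (0 points).
  x = 6: rhs = 13, matching y values: 6, 17 (2 points).
  x = 7: rhs = 2, matching y values: 5, 18 (2 points).
  x = 8: rhs = 10, matching y values: none (0 points).
  x = 9: rhs = 20, matching y values: none (0 points).
  x = 10: rhs = 15, matching y values: none (0 points).
  x = 11: rhs = 1, matching y values: 1, 22 (2 points).
  x = 12: rhs = 7, matching y values: none (0 points).
  x = 13: rhs = 16, matching y values: 4, 19 (2 points).
  x = 14: rhs = 11, matching y values: none (0 points).
  x = 15: rhs = 21, matching y values: none (0 points).
  x = 16: rhs = 6, matching y values: 11, 12 (2 points).
  x = 17: rhs = 18, matching y values: 8, 15 (2 points).
  x = 18: rhs = 17, matching y values: none (0 points).
  x = 19: rhs = 9, matching y values: 3, 20 (2 points).
  x = 20: rhs = 0, matching y values: 0 (1 points).
  x = 21: rhs = 19, matching y values: none (0 points).
  x = 22: rhs = 3, matching y values: 7, 16 (2 points).
Total affine count: 23.
Full point count |E(F_23)| = 23 + 1 = 24.
Hasse bound: |24 − (23+1)| = |0| = 0 ≤ 2√23 ≈ 9.5917 ✓.


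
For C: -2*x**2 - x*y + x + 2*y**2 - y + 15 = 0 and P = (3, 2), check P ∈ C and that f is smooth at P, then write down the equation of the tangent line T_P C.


Tangent line at P: -13*x + 4*y + 31 = 0.

Step 1: f(3, 2) = 0, so P lies on C.
Step 2: partial derivatives
  f_x(x, y) = -4*x - y + 1, f_y(x, y) = -x + 4*y - 1.
  f_x(P) = -13, f_y(P) = 4 (gradient nonzero, so P is smooth).
Step 3: tangent line at P: -13·(x − 3) + 4·(y − 2) = 0.
Expanding: -13*x + 4*y + 31 = 0.


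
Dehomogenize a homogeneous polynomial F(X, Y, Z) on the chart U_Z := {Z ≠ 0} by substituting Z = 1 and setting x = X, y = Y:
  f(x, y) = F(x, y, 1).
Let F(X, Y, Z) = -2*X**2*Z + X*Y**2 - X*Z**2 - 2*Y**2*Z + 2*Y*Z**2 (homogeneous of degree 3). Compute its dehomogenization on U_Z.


f(x, y) = -2*x**2 + x*y**2 - x - 2*y**2 + 2*y

On U_Z we set Z = 1. Each monomial c·X^i·Y^j·Z^k in F becomes c·x^i·y^j·1^k = c·x^i·y^j.
Substituting Z = 1: F(X, Y, 1) = -2*x**2 + x*y**2 - x - 2*y**2 + 2*y.
Note: deg(f) ≤ deg(F) = 3; strict inequality happens when F is divisible by Z (lost terms).


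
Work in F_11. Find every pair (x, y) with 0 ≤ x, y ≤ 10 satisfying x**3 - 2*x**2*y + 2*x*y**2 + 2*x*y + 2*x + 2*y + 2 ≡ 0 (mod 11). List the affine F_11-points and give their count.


Affine F_11-points: {(0, 10), (2, 3), (5, 8), (5, 9), (8, 2), (8, 9)}; count = 6.

For each of the 121 pairs (x, y) ∈ F_11², evaluate f(x, y) mod 11. Record the zeros.
  x = 0: [0↦2, 1↦4, 2↦6, 3↦8, 4↦10, 5↦1, 6↦3, 7↦5, 8↦7, 9↦9, 10↦0]  zeros at y ∈ {10}
  x = 1: [0↦5, 1↦9, 2↦6, 3↦7, 4↦1, 5↦10, 6↦1, 7↦7, 8↦6, 9↦9, 10↦5]  zeros at y ∈ ∅
  x = 2: [0↦3, 1↦5, 2↦4, 3↦0, 4↦4, 5↦5, 6↦3, 7↦9, 8↦1, 9↦1, 10↦9]  zeros at y ∈ {3}
  x = 3: [0↦2, 1↦9, 2↦6, 3↦4, 4↦3, 5↦3, 6↦4, 7↦6, 8↦9, 9↦2, 10↦7]  zeros at y ∈ ∅
  x = 4: [0↦8, 1↦5, 2↦7, 3↦3, 4↦4, 5↦10, 6↦10, 7↦4, 8↦3, 9↦7, 10↦5]  zeros at y ∈ ∅
  x = 5: [0↦5, 1↦10, 2↦2, 3↦3, 4↦2, 5↦10, 6↦5, 7↦9, 8↦0, 9↦0, 10↦9]  zeros at y ∈ {8, 9}
  x = 6: [0↦10, 1↦8, 2↦8, 3↦10, 4↦3, 5↦9, 6↦6, 7↦5, 8↦6, 9↦9, 10↦3]  zeros at y ∈ ∅
  x = 7: [0↦7, 1↦5, 2↦9, 3↦8, 4↦2, 5↦2, 6↦8, 7↦9, 8↦5, 9↦7, 10↦4]  zeros at y ∈ ∅
  x = 8: [0↦2, 1↦7, 2↦0, 3↦3, 4↦5, 5↦6, 6↦6, 7↦5, 8↦3, 9↦0, 10↦7]  zeros at y ∈ {2, 9}
  x = 9: [0↦1, 1↦9, 2↦9, 3↦1, 4↦7, 5↦5, 6↦6, 7↦10, 8↦6, 9↦5, 10↦7]  zeros at y ∈ ∅
  x = 10: [0↦10, 1↦6, 2↦9, 3↦8, 4↦3, 5↦5, 6↦3, 7↦8, 8↦9, 9↦6, 10↦10]  zeros at y ∈ ∅
Collecting zeros: affine points = {(0, 10), (2, 3), (5, 8), (5, 9), (8, 2), (8, 9)}.
Total count |C(F_11)_aff| = 6.


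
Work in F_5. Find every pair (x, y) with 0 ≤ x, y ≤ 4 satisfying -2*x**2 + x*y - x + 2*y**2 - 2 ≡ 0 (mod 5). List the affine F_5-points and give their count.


Affine F_5-points: {(0, 1), (0, 4), (1, 0), (1, 2), (2, 2), (4, 4)}; count = 6.

For each of the 25 pairs (x, y) ∈ F_5², evaluate f(x, y) mod 5. Record the zeros.
  x = 0: [0↦3, 1↦0, 2↦1, 3↦1, 4↦0]  zeros at y ∈ {1, 4}
  x = 1: [0↦0, 1↦3, 2↦0, 3↦1, 4↦1]  zeros at y ∈ {0, 2}
  x = 2: [0↦3, 1↦2, 2↦0, 3↦2, 4↦3]  zeros at y ∈ {2}
  x = 3: [0↦2, 1↦2, 2↦1, 3↦4, 4↦1]  zeros at y ∈ ∅
  x = 4: [0↦2, 1↦3, 2↦3, 3↦2, 4↦0]  zeros at y ∈ {4}
Collecting zeros: affine points = {(0, 1), (0, 4), (1, 0), (1, 2), (2, 2), (4, 4)}.
Total count |C(F_5)_aff| = 6.


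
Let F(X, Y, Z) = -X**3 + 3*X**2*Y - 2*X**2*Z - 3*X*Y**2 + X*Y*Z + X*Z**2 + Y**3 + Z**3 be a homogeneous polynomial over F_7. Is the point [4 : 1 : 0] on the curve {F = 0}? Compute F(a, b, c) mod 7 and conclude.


F(4,1,0) ≡ 1 (mod 7); P is NOT on the curve.

Evaluate F(4, 1, 0) term-by-term (mod 7).
  -X**3 ↦ -1·64·1·1 = -64
  3*X**2*Y ↦ 3·16·1·1 = 48
  -2*X**2*Z ↦ -2·16·1·0 = 0
  -3*X*Y**2 ↦ -3·4·1·1 = -12
  X*Y*Z ↦ 1·4·1·0 = 0
  X*Z**2 ↦ 1·4·1·0 = 0
  Y**3 ↦ 1·1·1·1 = 1
  Z**3 ↦ 1·1·1·0 = 0
Sum: F(4, 1, 0) = (-64) + (48) + (0) + (-12) + (0) + (0) + (1) + (0) = -27.
Reducing mod 7: -27 ≡ 1 (mod 7).
Since F(a, b, c) ≡ 1 ≠ 0 (mod 7), P does NOT lie on the curve.


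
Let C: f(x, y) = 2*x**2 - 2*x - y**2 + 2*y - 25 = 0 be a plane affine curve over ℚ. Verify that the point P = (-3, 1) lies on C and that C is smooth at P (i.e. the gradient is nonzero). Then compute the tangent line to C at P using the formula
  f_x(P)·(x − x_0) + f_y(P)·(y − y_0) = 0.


Tangent line at P: -14*x - 42 = 0.

Step 1: f(-3, 1) = 0, so P lies on C.
Step 2: partial derivatives
  f_x(x, y) = 4*x - 2, f_y(x, y) = 2 - 2*y.
  f_x(P) = -14, f_y(P) = 0 (gradient nonzero, so P is smooth).
Step 3: tangent line at P: -14·(x − -3) + 0·(y − 1) = 0.
Expanding: -14*x - 42 = 0.


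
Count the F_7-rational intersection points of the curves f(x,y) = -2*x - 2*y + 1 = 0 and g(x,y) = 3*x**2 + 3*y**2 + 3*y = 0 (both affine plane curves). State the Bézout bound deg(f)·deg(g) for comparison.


Common zeros: ∅; count = 0; Bézout bound = 2.

deg(f) = 1, deg(g) = 2, so Bézout bound = 2.
Scan x ∈ F_7. For each x, list the y ∈ F_7 with f(x, y) ≡ 0 and those with g(x, y) ≡ 0 (mod 7); the common zeros in that column are the intersection.
  x = 0: f ≡ 0 at y ∈ {4}; g ≡ 0 at y ∈ {0, 6}; common: ∅.
  x = 1: f ≡ 0 at y ∈ {3}; g ≡ 0 at y ∈ {2, 4}; common: ∅.
  x = 2: f ≡ 0 at y ∈ {2}; g ≡ 0 at y ∈ ∅; common: ∅.
  x = 3: f ≡ 0 at y ∈ {1}; g ≡ 0 at y ∈ {3}; common: ∅.
  x = 4: f ≡ 0 at y ∈ {0}; g ≡ 0 at y ∈ {3}; common: ∅.
  x = 5: f ≡ 0 at y ∈ {6}; g ≡ 0 at y ∈ ∅; common: ∅.
  x = 6: f ≡ 0 at y ∈ {5}; g ≡ 0 at y ∈ {2, 4}; common: ∅.
Collecting: common zeros = ∅, so the count is 0.
Comparison with the Bézout bound: 0 ≤ 2 = deg(f)·deg(g), as expected for curves with no common component (the affine F_7-count falls short of the bound because intersections may lie at infinity, over extension fields, or carry multiplicity).


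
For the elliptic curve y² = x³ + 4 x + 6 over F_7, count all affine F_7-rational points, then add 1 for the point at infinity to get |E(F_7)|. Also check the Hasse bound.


Affine points = {(1, 2), (1, 5), (2, 1), (2, 6), (4, 3), (4, 4), (5, 2), (5, 5), (6, 1), (6, 6)}; affine count = 10; |E(F_7)| = 11.

Discriminant check: Δ ∝ 4a³ + 27b² = 4·4³ + 27·6² = 4·64 + 27·36 ≡ 3 (mod 7). Nonzero ⇒ E is nonsingular.
For each x ∈ F_7, compute rhs = x³ + 4·x + 6 mod 7, then count y ∈ F_7 with y² ≡ rhs.
  x = 0: rhs = 6, matching y values: none (0 points).
  x = 1: rhs = 4, matching y values: 2, 5 (2 points).
  x = 2: rhs = 1, matching y values: 1, 6 (2 points).
  x = 3: rhs = 3, matching y values: none (0 points).
  x = 4: rhs = 2, matching y values: 3, 4 (2 points).
  x = 5: rhs = 4, matching y values: 2, 5 (2 points).
  x = 6: rhs = 1, matching y values: 1, 6 (2 points).
Total affine count: 10.
Full point count |E(F_7)| = 10 + 1 = 11.
Hasse bound: |11 − (7+1)| = |3| = 3 ≤ 2√7 ≈ 5.2915 ✓.


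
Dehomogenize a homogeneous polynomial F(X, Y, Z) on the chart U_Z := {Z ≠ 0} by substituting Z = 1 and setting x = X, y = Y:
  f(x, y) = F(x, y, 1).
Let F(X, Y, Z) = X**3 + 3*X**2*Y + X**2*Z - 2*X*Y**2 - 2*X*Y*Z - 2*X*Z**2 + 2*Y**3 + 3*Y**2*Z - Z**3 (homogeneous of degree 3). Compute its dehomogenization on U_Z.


f(x, y) = x**3 + 3*x**2*y + x**2 - 2*x*y**2 - 2*x*y - 2*x + 2*y**3 + 3*y**2 - 1

On U_Z we set Z = 1. Each monomial c·X^i·Y^j·Z^k in F becomes c·x^i·y^j·1^k = c·x^i·y^j.
Substituting Z = 1: F(X, Y, 1) = x**3 + 3*x**2*y + x**2 - 2*x*y**2 - 2*x*y - 2*x + 2*y**3 + 3*y**2 - 1.
Note: deg(f) ≤ deg(F) = 3; strict inequality happens when F is divisible by Z (lost terms).


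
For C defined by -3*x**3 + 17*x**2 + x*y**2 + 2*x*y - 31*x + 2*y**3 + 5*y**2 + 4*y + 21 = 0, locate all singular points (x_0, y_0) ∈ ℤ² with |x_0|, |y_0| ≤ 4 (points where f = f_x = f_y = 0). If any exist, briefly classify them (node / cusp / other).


Singular points: {(2, -1)}; classification: node.

Compute partial derivatives:
  f_x = -9*x**2 + 34*x + y**2 + 2*y - 31.
  f_y = 2*x*y + 2*x + 6*y**2 + 10*y + 4.
Scan x_0 ∈ {−4, ..., 4}. For each x_0, f_y(x_0, y) is a polynomial in y; find its integer roots y ∈ {−4, ..., 4}, then test f_x and f at those candidates.
  x = -4: f_y(-4, y) = 6*y**2 + 2*y - 4; vanishes at y ∈ {-1}. (-4, -1): f_x = -312 ≠ 0.
  x = -3: f_y(-3, y) = 6*y**2 + 4*y - 2; vanishes at y ∈ {-1}. (-3, -1): f_x = -215 ≠ 0.
  x = -2: f_y(-2, y) = 6*y**2 + 6*y; vanishes at y ∈ {-1, 0}. (-2, -1): f_x = -136 ≠ 0; (-2, 0): f_x = -135 ≠ 0.
  x = -1: f_y(-1, y) = 6*y**2 + 8*y + 2; vanishes at y ∈ {-1}. (-1, -1): f_x = -75 ≠ 0.
  x = 0: f_y(0, y) = 6*y**2 + 10*y + 4; vanishes at y ∈ {-1}. (0, -1): f_x = -32 ≠ 0.
  x = 1: f_y(1, y) = 6*y**2 + 12*y + 6; vanishes at y ∈ {-1}. (1, -1): f_x = -7 ≠ 0.
  x = 2: f_y(2, y) = 6*y**2 + 14*y + 8; vanishes at y ∈ {-1}. (2, -1): f_x = 0, f = 0 — SINGULAR.
  x = 3: f_y(3, y) = 6*y**2 + 16*y + 10; vanishes at y ∈ {-1}. (3, -1): f_x = -11 ≠ 0.
  x = 4: f_y(4, y) = 6*y**2 + 18*y + 12; vanishes at y ∈ {-2, -1}. (4, -2): f_x = -39 ≠ 0; (4, -1): f_x = -40 ≠ 0.
Only singular point on the grid: (2, -1).
Classify: substitute x = 2 + u, y = -1 + v and expand: f = -3*u**3 - u**2 + u*v**2 + 2*v**3 + v**2.
No constant or linear terms (consistent with a singular point). Quadratic part: -u**2 + v**2. Cubic part: -3*u**3 + u*v**2 + 2*v**3.
The quadratic part v**2 - u**2 = (v − u)(v + u) splits into two distinct linear factors, so there are two distinct tangent lines y − -1 = ±(x − 2) — this is a node (ordinary double point).
Classification: node.


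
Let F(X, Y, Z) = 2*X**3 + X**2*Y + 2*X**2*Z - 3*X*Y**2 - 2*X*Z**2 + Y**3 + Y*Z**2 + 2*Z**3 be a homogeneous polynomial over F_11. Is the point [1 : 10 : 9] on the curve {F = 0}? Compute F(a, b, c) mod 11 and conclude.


F(1,10,9) ≡ 9 (mod 11); P is NOT on the curve.

Evaluate F(1, 10, 9) term-by-term (mod 11).
  2*X**3 ↦ 2·1·1·1 = 2
  X**2*Y ↦ 1·1·10·1 = 10
  2*X**2*Z ↦ 2·1·1·9 = 18
  -3*X*Y**2 ↦ -3·1·100·1 = -300
  -2*X*Z**2 ↦ -2·1·1·81 = -162
  Y**3 ↦ 1·1·1000·1 = 1000
  Y*Z**2 ↦ 1·1·10·81 = 810
  2*Z**3 ↦ 2·1·1·729 = 1458
Sum: F(1, 10, 9) = (2) + (10) + (18) + (-300) + (-162) + (1000) + (810) + (1458) = 2836.
Reducing mod 11: 2836 ≡ 9 (mod 11).
Since F(a, b, c) ≡ 9 ≠ 0 (mod 11), P does NOT lie on the curve.


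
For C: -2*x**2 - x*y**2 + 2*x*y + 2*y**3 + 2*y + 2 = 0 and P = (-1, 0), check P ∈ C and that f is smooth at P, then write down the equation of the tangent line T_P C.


Tangent line at P: 4*x + 4 = 0.

Step 1: f(-1, 0) = 0, so P lies on C.
Step 2: partial derivatives
  f_x(x, y) = -4*x - y**2 + 2*y, f_y(x, y) = -2*x*y + 2*x + 6*y**2 + 2.
  f_x(P) = 4, f_y(P) = 0 (gradient nonzero, so P is smooth).
Step 3: tangent line at P: 4·(x − -1) + 0·(y − 0) = 0.
Expanding: 4*x + 4 = 0.


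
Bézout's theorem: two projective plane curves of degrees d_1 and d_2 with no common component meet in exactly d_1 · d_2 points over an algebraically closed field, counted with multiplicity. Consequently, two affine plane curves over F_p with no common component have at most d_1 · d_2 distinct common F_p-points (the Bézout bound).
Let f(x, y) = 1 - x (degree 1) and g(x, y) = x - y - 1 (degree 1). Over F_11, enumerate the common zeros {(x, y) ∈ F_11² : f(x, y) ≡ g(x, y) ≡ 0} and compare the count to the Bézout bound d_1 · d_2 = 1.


Common zeros: {(1, 0)}; count = 1; Bézout bound = 1.

deg(f) = 1, deg(g) = 1, so Bézout bound = 1.
Scan x ∈ F_11. For each x, list the y ∈ F_11 with f(x, y) ≡ 0 and those with g(x, y) ≡ 0 (mod 11); the common zeros in that column are the intersection.
  x = 0: f ≡ 0 at y ∈ ∅; g ≡ 0 at y ∈ {10}; common: ∅.
  x = 1: f ≡ 0 at y ∈ {0, 1, 2, 3, 4, 5, 6, 7, 8, 9, 10}; g ≡ 0 at y ∈ {0}; common: {0}.
  x = 2: f ≡ 0 at y ∈ ∅; g ≡ 0 at y ∈ {1}; common: ∅.
  x = 3: f ≡ 0 at y ∈ ∅; g ≡ 0 at y ∈ {2}; common: ∅.
  x = 4: f ≡ 0 at y ∈ ∅; g ≡ 0 at y ∈ {3}; common: ∅.
  x = 5: f ≡ 0 at y ∈ ∅; g ≡ 0 at y ∈ {4}; common: ∅.
  x = 6: f ≡ 0 at y ∈ ∅; g ≡ 0 at y ∈ {5}; common: ∅.
  x = 7: f ≡ 0 at y ∈ ∅; g ≡ 0 at y ∈ {6}; common: ∅.
  x = 8: f ≡ 0 at y ∈ ∅; g ≡ 0 at y ∈ {7}; common: ∅.
  x = 9: f ≡ 0 at y ∈ ∅; g ≡ 0 at y ∈ {8}; common: ∅.
  x = 10: f ≡ 0 at y ∈ ∅; g ≡ 0 at y ∈ {9}; common: ∅.
Collecting: common zeros = {(1, 0)}, so the count is 1.
Comparison with the Bézout bound: 1 ≤ 1 = deg(f)·deg(g), as expected for curves with no common component (the bound is attained).


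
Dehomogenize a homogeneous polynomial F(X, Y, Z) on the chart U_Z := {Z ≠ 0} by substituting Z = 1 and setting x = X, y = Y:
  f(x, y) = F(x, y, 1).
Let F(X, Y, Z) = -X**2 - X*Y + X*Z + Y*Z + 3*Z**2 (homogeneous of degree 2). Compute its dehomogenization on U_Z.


f(x, y) = -x**2 - x*y + x + y + 3

On U_Z we set Z = 1. Each monomial c·X^i·Y^j·Z^k in F becomes c·x^i·y^j·1^k = c·x^i·y^j.
Substituting Z = 1: F(X, Y, 1) = -x**2 - x*y + x + y + 3.
Note: deg(f) ≤ deg(F) = 2; strict inequality happens when F is divisible by Z (lost terms).


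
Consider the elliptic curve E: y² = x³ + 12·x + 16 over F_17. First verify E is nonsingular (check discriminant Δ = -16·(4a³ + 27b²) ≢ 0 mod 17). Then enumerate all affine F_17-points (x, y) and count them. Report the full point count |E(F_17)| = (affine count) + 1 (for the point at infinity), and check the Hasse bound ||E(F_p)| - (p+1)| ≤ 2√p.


Affine points = {(0, 4), (0, 13), (4, 3), (4, 14), (6, 7), (6, 10), (7, 1), (7, 16), (11, 0), (12, 1), (12, 16), (14, 2), (14, 15), (15, 1), (15, 16)}; affine count = 15; |E(F_17)| = 16.

Discriminant check: Δ ∝ 4a³ + 27b² = 4·12³ + 27·16² = 4·1728 + 27·256 ≡ 3 (mod 17). Nonzero ⇒ E is nonsingular.
For each x ∈ F_17, compute rhs = x³ + 12·x + 16 mod 17, then count y ∈ F_17 with y² ≡ rhs.
  x = 0: rhs = 16, matching y values: 4, 13 (2 points).
  x = 1: rhs = 12, matching y values: none (0 points).
  x = 2: rhs = 14, matching y values: none (0 points).
  x = 3: rhs = 11, matching y values: none (0 points).
  x = 4: rhs = 9, matching y values: 3, 14 (2 points).
  x = 5: rhs = 14, matching y values: none (0 points).
  x = 6: rhs = 15, matching y values: 7, 10 (2 points).
  x = 7: rhs = 1, matching y values: 1, 16 (2 points).
  x = 8: rhs = 12, matching y values: none (0 points).
  x = 9: rhs = 3, matching y values: none (0 points).
  x = 10: rhs = 14, matching y values: none (0 points).
  x = 11: rhs = 0, matching y values: 0 (1 points).
  x = 12: rhs = 1, matching y values: 1, 16 (2 points).
  x = 13: rhs = 6, matching y values: none (0 points).
  x = 14: rhs = 4, matching y values: 2, 15 (2 points).
  x = 15: rhs = 1, matching y values: 1, 16 (2 points).
  x = 16: rhs = 3, matching y values: none (0 points).
Total affine count: 15.
Full point count |E(F_17)| = 15 + 1 = 16.
Hasse bound: |16 − (17+1)| = |-2| = 2 ≤ 2√17 ≈ 8.2462 ✓.


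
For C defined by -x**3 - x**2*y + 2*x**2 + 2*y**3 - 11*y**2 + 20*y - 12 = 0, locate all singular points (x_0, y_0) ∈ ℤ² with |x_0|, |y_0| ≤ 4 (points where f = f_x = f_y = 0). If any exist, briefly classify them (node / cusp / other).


Singular points: {(0, 2)}; classification: cusp.

Compute partial derivatives:
  f_x = -3*x**2 - 2*x*y + 4*x.
  f_y = -x**2 + 6*y**2 - 22*y + 20.
Scan x_0 ∈ {−4, ..., 4}. For each x_0, f_y(x_0, y) is a polynomial in y; find its integer roots y ∈ {−4, ..., 4}, then test f_x and f at those candidates.
  x = -4: f_y(-4, y) = 6*y**2 - 22*y + 4; no integer root y with |y| ≤ 4.
  x = -3: f_y(-3, y) = 6*y**2 - 22*y + 11; no integer root y with |y| ≤ 4.
  x = -2: f_y(-2, y) = 6*y**2 - 22*y + 16; vanishes at y ∈ {1}. (-2, 1): f_x = -16 ≠ 0.
  x = -1: f_y(-1, y) = 6*y**2 - 22*y + 19; no integer root y with |y| ≤ 4.
  x = 0: f_y(0, y) = 6*y**2 - 22*y + 20; vanishes at y ∈ {2}. (0, 2): f_x = 0, f = 0 — SINGULAR.
  x = 1: f_y(1, y) = 6*y**2 - 22*y + 19; no integer root y with |y| ≤ 4.
  x = 2: f_y(2, y) = 6*y**2 - 22*y + 16; vanishes at y ∈ {1}. (2, 1): f_x = -8 ≠ 0.
  x = 3: f_y(3, y) = 6*y**2 - 22*y + 11; no integer root y with |y| ≤ 4.
  x = 4: f_y(4, y) = 6*y**2 - 22*y + 4; no integer root y with |y| ≤ 4.
Only singular point on the grid: (0, 2).
Classify: substitute x = 0 + u, y = 2 + v and expand: f = -u**3 - u**2*v + 2*v**3 + v**2.
No constant or linear terms (consistent with a singular point). Quadratic part: v**2. Cubic part: -u**3 - u**2*v + 2*v**3.
The quadratic part v**2 is a perfect square, so there is a single (double) tangent line v = 0, i.e. y = 2. Restricting the cubic part to that line (v = 0) leaves -u**3 ≠ 0, so f is not divisible by v and the branch is v² ≈ u**3 to lowest order — this is a cusp.
Classification: cusp.


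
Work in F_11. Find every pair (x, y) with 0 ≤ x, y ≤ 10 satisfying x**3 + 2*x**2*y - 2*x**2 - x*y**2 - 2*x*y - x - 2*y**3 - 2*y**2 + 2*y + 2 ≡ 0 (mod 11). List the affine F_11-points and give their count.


Affine F_11-points: {(0, 1), (0, 10), (1, 0), (1, 6), (1, 9), (2, 0), (2, 1), (2, 8), (3, 2), (3, 5), (3, 7), (4, 3), (4, 6), (4, 10), (5, 4), (5, 5), (6, 4), (6, 5), (6, 9), (7, 3), (7, 6), (8, 2), (8, 7), (8, 8), (9, 1), (9, 2), (9, 8), (10, 0), (10, 7), (10, 9)}; count = 30.

For each of the 121 pairs (x, y) ∈ F_11², evaluate f(x, y) mod 11. Record the zeros.
  x = 0: [0↦2, 1↦0, 2↦4, 3↦2, 4↦4, 5↦9, 6↦5, 7↦2, 8↦10, 9↦6, 10↦0]  zeros at y ∈ {1, 10}
  x = 1: [0↦0, 1↦8, 2↦9, 3↦2, 4↦8, 5↦4, 6↦0, 7↦6, 8↦10, 9↦0, 10↦8]  zeros at y ∈ {0, 6, 9}
  x = 2: [0↦0, 1↦0, 2↦2, 3↦5, 4↦8, 5↦10, 6↦10, 7↦7, 8↦0, 9↦10, 10↦3]  zeros at y ∈ {0, 1, 8}
  x = 3: [0↦8, 1↦4, 2↦0, 3↦6, 4↦10, 5↦0, 6↦8, 7↦0, 8↦8, 9↦9, 10↦2]  zeros at y ∈ {2, 5, 7}
  x = 4: [0↦8, 1↦4, 2↦9, 3↦0, 4↦9, 5↦2, 6↦0, 7↦2, 8↦7, 9↦3, 10↦0]  zeros at y ∈ {3, 6, 10}
  x = 5: [0↦6, 1↦6, 2↦2, 3↦4, 4↦0, 5↦0, 6↦3, 7↦8, 8↦3, 9↦9, 10↦3]  zeros at y ∈ {4, 5}
  x = 6: [0↦8, 1↦5, 2↦7, 3↦2, 4↦0, 5↦0, 6↦1, 7↦2, 8↦2, 9↦0, 10↦6]  zeros at y ∈ {4, 5, 9}
  x = 7: [0↦9, 1↦7, 2↦8, 3↦0, 4↦4, 5↦8, 6↦0, 7↦1, 8↦10, 9↦4, 10↦4]  zeros at y ∈ {3, 6}
  x = 8: [0↦4, 1↦7, 2↦0, 3↦4, 4↦7, 5↦8, 6↦6, 7↦0, 8↦0, 9↦5, 10↦3]  zeros at y ∈ {2, 7, 8}
  x = 9: [0↦10, 1↦0, 2↦0, 3↦9, 4↦4, 5↦6, 6↦3, 7↦5, 8↦0, 9↦9, 10↦9]  zeros at y ∈ {1, 2, 8}
  x = 10: [0↦0, 1↦3, 2↦3, 3↦10, 4↦1, 5↦8, 6↦8, 7↦0, 8↦5, 9↦0, 10↦6]  zeros at y ∈ {0, 7, 9}
Collecting zeros: affine points = {(0, 1), (0, 10), (1, 0), (1, 6), (1, 9), (2, 0), (2, 1), (2, 8), (3, 2), (3, 5), (3, 7), (4, 3), (4, 6), (4, 10), (5, 4), (5, 5), (6, 4), (6, 5), (6, 9), (7, 3), (7, 6), (8, 2), (8, 7), (8, 8), (9, 1), (9, 2), (9, 8), (10, 0), (10, 7), (10, 9)}.
Total count |C(F_11)_aff| = 30.
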